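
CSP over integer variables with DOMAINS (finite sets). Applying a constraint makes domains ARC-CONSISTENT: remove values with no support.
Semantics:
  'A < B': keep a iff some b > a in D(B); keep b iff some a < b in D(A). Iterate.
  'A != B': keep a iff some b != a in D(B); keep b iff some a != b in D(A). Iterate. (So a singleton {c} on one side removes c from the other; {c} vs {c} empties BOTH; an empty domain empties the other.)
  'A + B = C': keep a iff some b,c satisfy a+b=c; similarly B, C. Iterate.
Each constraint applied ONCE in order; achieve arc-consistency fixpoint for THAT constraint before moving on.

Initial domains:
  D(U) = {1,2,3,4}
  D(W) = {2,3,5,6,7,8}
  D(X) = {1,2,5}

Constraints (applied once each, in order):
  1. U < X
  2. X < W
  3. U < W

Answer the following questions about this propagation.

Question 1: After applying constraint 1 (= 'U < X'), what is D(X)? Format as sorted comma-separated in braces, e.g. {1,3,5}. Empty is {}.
Answer: {2,5}

Derivation:
Constraint 1 (U < X) on D(U)={1,2,3,4} D(X)={1,2,5}: X {1,2,5}->{2,5}
So after constraint 1: D(X) = {2,5}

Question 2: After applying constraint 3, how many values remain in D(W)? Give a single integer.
Constraint 1 (U < X) on D(U)={1,2,3,4} D(X)={1,2,5}: X {1,2,5}->{2,5}
Constraint 2 (X < W) on D(X)={2,5} D(W)={2,3,5,6,7,8}: W {2,3,5,6,7,8}->{3,5,6,7,8}
Constraint 3 (U < W) on D(U)={1,2,3,4} D(W)={3,5,6,7,8}: no change
So after constraint 3: D(W)={3,5,6,7,8}, size = 5

Answer: 5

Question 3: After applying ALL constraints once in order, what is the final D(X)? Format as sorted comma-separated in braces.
Constraint 1 (U < X) on D(U)={1,2,3,4} D(X)={1,2,5}: X {1,2,5}->{2,5}
Constraint 2 (X < W) on D(X)={2,5} D(W)={2,3,5,6,7,8}: W {2,3,5,6,7,8}->{3,5,6,7,8}
Constraint 3 (U < W) on D(U)={1,2,3,4} D(W)={3,5,6,7,8}: no change
So after all 3 constraints: D(X) = {2,5}

Answer: {2,5}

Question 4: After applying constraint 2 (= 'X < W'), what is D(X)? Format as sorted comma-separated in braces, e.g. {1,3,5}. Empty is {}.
Answer: {2,5}

Derivation:
Constraint 1 (U < X) on D(U)={1,2,3,4} D(X)={1,2,5}: X {1,2,5}->{2,5}
Constraint 2 (X < W) on D(X)={2,5} D(W)={2,3,5,6,7,8}: W {2,3,5,6,7,8}->{3,5,6,7,8}
So after constraint 2: D(X) = {2,5}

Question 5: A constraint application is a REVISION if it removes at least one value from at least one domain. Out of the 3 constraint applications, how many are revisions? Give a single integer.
Constraint 1 (U < X) on D(U)={1,2,3,4} D(X)={1,2,5}: X {1,2,5}->{2,5} => REVISION
Constraint 2 (X < W) on D(X)={2,5} D(W)={2,3,5,6,7,8}: W {2,3,5,6,7,8}->{3,5,6,7,8} => REVISION
Constraint 3 (U < W) on D(U)={1,2,3,4} D(W)={3,5,6,7,8}: no change => not a revision
Total revisions = 2

Answer: 2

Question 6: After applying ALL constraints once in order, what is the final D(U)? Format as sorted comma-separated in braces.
Constraint 1 (U < X) on D(U)={1,2,3,4} D(X)={1,2,5}: X {1,2,5}->{2,5}
Constraint 2 (X < W) on D(X)={2,5} D(W)={2,3,5,6,7,8}: W {2,3,5,6,7,8}->{3,5,6,7,8}
Constraint 3 (U < W) on D(U)={1,2,3,4} D(W)={3,5,6,7,8}: no change
So after all 3 constraints: D(U) = {1,2,3,4}

Answer: {1,2,3,4}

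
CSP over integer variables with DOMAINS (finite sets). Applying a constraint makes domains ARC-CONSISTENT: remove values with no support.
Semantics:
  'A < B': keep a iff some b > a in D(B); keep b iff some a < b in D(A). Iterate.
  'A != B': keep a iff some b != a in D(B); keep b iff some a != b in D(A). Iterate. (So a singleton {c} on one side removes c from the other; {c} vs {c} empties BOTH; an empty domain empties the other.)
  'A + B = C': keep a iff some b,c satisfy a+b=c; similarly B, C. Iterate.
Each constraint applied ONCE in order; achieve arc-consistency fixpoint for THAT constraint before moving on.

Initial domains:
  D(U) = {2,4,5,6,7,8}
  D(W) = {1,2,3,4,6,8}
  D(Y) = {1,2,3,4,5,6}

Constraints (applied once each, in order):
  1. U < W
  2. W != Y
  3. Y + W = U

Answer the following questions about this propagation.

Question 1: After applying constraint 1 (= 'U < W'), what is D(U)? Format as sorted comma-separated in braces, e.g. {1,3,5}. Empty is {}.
Constraint 1 (U < W) on D(U)={2,4,5,6,7,8} D(W)={1,2,3,4,6,8}: U {2,4,5,6,7,8}->{2,4,5,6,7}; W {1,2,3,4,6,8}->{3,4,6,8}
So after constraint 1: D(U) = {2,4,5,6,7}

Answer: {2,4,5,6,7}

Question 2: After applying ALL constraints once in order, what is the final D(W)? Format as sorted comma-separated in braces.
Constraint 1 (U < W) on D(U)={2,4,5,6,7,8} D(W)={1,2,3,4,6,8}: U {2,4,5,6,7,8}->{2,4,5,6,7}; W {1,2,3,4,6,8}->{3,4,6,8}
Constraint 2 (W != Y) on D(W)={3,4,6,8} D(Y)={1,2,3,4,5,6}: no change
Constraint 3 (Y + W = U) on D(Y)={1,2,3,4,5,6} D(W)={3,4,6,8} D(U)={2,4,5,6,7}: Y {1,2,3,4,5,6}->{1,2,3,4}; W {3,4,6,8}->{3,4,6}; U {2,4,5,6,7}->{4,5,6,7}
So after all 3 constraints: D(W) = {3,4,6}

Answer: {3,4,6}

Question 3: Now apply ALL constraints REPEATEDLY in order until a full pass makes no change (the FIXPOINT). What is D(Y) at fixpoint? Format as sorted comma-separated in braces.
Answer: {}

Derivation:
pass 0 (initial): D(Y)={1,2,3,4,5,6}
pass 1: U {2,4,5,6,7,8}->{4,5,6,7}; W {1,2,3,4,6,8}->{3,4,6}; Y {1,2,3,4,5,6}->{1,2,3,4}
pass 2: U {4,5,6,7}->{}; W {3,4,6}->{}; Y {1,2,3,4}->{}
pass 3: no change
Fixpoint after 3 passes: D(Y) = {}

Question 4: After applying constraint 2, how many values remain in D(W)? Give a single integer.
Answer: 4

Derivation:
Constraint 1 (U < W) on D(U)={2,4,5,6,7,8} D(W)={1,2,3,4,6,8}: U {2,4,5,6,7,8}->{2,4,5,6,7}; W {1,2,3,4,6,8}->{3,4,6,8}
Constraint 2 (W != Y) on D(W)={3,4,6,8} D(Y)={1,2,3,4,5,6}: no change
So after constraint 2: D(W)={3,4,6,8}, size = 4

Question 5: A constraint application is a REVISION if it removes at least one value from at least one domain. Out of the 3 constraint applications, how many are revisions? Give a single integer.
Constraint 1 (U < W) on D(U)={2,4,5,6,7,8} D(W)={1,2,3,4,6,8}: U {2,4,5,6,7,8}->{2,4,5,6,7}; W {1,2,3,4,6,8}->{3,4,6,8} => REVISION
Constraint 2 (W != Y) on D(W)={3,4,6,8} D(Y)={1,2,3,4,5,6}: no change => not a revision
Constraint 3 (Y + W = U) on D(Y)={1,2,3,4,5,6} D(W)={3,4,6,8} D(U)={2,4,5,6,7}: Y {1,2,3,4,5,6}->{1,2,3,4}; W {3,4,6,8}->{3,4,6}; U {2,4,5,6,7}->{4,5,6,7} => REVISION
Total revisions = 2

Answer: 2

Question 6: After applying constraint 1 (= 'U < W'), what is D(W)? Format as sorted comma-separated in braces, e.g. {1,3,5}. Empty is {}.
Constraint 1 (U < W) on D(U)={2,4,5,6,7,8} D(W)={1,2,3,4,6,8}: U {2,4,5,6,7,8}->{2,4,5,6,7}; W {1,2,3,4,6,8}->{3,4,6,8}
So after constraint 1: D(W) = {3,4,6,8}

Answer: {3,4,6,8}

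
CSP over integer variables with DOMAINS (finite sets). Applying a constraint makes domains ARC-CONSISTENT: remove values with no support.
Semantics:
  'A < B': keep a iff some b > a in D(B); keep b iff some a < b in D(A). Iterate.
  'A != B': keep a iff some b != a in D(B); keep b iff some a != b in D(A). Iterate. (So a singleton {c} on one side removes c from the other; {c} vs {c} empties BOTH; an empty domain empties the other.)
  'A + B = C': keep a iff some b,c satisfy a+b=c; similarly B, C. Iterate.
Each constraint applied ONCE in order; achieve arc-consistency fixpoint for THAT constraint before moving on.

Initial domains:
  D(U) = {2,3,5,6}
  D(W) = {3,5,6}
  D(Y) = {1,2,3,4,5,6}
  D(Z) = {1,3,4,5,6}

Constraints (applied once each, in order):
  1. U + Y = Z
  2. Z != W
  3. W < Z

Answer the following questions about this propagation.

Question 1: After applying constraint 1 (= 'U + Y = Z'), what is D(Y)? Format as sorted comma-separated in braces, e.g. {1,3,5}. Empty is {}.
Answer: {1,2,3,4}

Derivation:
Constraint 1 (U + Y = Z) on D(U)={2,3,5,6} D(Y)={1,2,3,4,5,6} D(Z)={1,3,4,5,6}: U {2,3,5,6}->{2,3,5}; Y {1,2,3,4,5,6}->{1,2,3,4}; Z {1,3,4,5,6}->{3,4,5,6}
So after constraint 1: D(Y) = {1,2,3,4}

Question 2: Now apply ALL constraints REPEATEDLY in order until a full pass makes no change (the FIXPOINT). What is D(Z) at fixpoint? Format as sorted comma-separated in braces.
Answer: {4,5,6}

Derivation:
pass 0 (initial): D(Z)={1,3,4,5,6}
pass 1: U {2,3,5,6}->{2,3,5}; W {3,5,6}->{3,5}; Y {1,2,3,4,5,6}->{1,2,3,4}; Z {1,3,4,5,6}->{4,5,6}
pass 2: no change
Fixpoint after 2 passes: D(Z) = {4,5,6}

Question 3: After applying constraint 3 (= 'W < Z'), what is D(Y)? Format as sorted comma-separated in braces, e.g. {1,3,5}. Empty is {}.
Answer: {1,2,3,4}

Derivation:
Constraint 1 (U + Y = Z) on D(U)={2,3,5,6} D(Y)={1,2,3,4,5,6} D(Z)={1,3,4,5,6}: U {2,3,5,6}->{2,3,5}; Y {1,2,3,4,5,6}->{1,2,3,4}; Z {1,3,4,5,6}->{3,4,5,6}
Constraint 2 (Z != W) on D(Z)={3,4,5,6} D(W)={3,5,6}: no change
Constraint 3 (W < Z) on D(W)={3,5,6} D(Z)={3,4,5,6}: W {3,5,6}->{3,5}; Z {3,4,5,6}->{4,5,6}
So after constraint 3: D(Y) = {1,2,3,4}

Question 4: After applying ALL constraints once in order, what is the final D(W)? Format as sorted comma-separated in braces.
Constraint 1 (U + Y = Z) on D(U)={2,3,5,6} D(Y)={1,2,3,4,5,6} D(Z)={1,3,4,5,6}: U {2,3,5,6}->{2,3,5}; Y {1,2,3,4,5,6}->{1,2,3,4}; Z {1,3,4,5,6}->{3,4,5,6}
Constraint 2 (Z != W) on D(Z)={3,4,5,6} D(W)={3,5,6}: no change
Constraint 3 (W < Z) on D(W)={3,5,6} D(Z)={3,4,5,6}: W {3,5,6}->{3,5}; Z {3,4,5,6}->{4,5,6}
So after all 3 constraints: D(W) = {3,5}

Answer: {3,5}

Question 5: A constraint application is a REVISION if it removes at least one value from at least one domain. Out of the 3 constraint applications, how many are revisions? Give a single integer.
Answer: 2

Derivation:
Constraint 1 (U + Y = Z) on D(U)={2,3,5,6} D(Y)={1,2,3,4,5,6} D(Z)={1,3,4,5,6}: U {2,3,5,6}->{2,3,5}; Y {1,2,3,4,5,6}->{1,2,3,4}; Z {1,3,4,5,6}->{3,4,5,6} => REVISION
Constraint 2 (Z != W) on D(Z)={3,4,5,6} D(W)={3,5,6}: no change => not a revision
Constraint 3 (W < Z) on D(W)={3,5,6} D(Z)={3,4,5,6}: W {3,5,6}->{3,5}; Z {3,4,5,6}->{4,5,6} => REVISION
Total revisions = 2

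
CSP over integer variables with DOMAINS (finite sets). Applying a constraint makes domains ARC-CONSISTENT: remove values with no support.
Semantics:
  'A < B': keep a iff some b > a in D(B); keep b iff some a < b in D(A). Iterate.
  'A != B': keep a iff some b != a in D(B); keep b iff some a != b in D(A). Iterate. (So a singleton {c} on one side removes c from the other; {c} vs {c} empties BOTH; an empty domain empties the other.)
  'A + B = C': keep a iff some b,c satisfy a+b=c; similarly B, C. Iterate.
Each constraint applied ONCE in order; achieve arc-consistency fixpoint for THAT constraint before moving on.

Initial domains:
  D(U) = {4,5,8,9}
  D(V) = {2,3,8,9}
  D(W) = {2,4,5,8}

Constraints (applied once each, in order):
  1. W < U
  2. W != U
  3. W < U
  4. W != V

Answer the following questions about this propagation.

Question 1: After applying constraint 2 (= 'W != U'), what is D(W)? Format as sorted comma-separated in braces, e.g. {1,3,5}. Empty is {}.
Constraint 1 (W < U) on D(W)={2,4,5,8} D(U)={4,5,8,9}: no change
Constraint 2 (W != U) on D(W)={2,4,5,8} D(U)={4,5,8,9}: no change
So after constraint 2: D(W) = {2,4,5,8}

Answer: {2,4,5,8}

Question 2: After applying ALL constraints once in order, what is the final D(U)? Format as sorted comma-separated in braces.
Constraint 1 (W < U) on D(W)={2,4,5,8} D(U)={4,5,8,9}: no change
Constraint 2 (W != U) on D(W)={2,4,5,8} D(U)={4,5,8,9}: no change
Constraint 3 (W < U) on D(W)={2,4,5,8} D(U)={4,5,8,9}: no change
Constraint 4 (W != V) on D(W)={2,4,5,8} D(V)={2,3,8,9}: no change
So after all 4 constraints: D(U) = {4,5,8,9}

Answer: {4,5,8,9}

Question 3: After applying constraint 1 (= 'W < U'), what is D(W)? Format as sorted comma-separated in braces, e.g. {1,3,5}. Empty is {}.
Answer: {2,4,5,8}

Derivation:
Constraint 1 (W < U) on D(W)={2,4,5,8} D(U)={4,5,8,9}: no change
So after constraint 1: D(W) = {2,4,5,8}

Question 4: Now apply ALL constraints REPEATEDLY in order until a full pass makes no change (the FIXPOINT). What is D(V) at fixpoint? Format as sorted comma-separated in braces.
Answer: {2,3,8,9}

Derivation:
pass 0 (initial): D(V)={2,3,8,9}
pass 1: no change
Fixpoint after 1 passes: D(V) = {2,3,8,9}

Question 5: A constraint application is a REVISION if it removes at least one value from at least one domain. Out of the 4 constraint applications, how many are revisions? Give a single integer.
Answer: 0

Derivation:
Constraint 1 (W < U) on D(W)={2,4,5,8} D(U)={4,5,8,9}: no change => not a revision
Constraint 2 (W != U) on D(W)={2,4,5,8} D(U)={4,5,8,9}: no change => not a revision
Constraint 3 (W < U) on D(W)={2,4,5,8} D(U)={4,5,8,9}: no change => not a revision
Constraint 4 (W != V) on D(W)={2,4,5,8} D(V)={2,3,8,9}: no change => not a revision
Total revisions = 0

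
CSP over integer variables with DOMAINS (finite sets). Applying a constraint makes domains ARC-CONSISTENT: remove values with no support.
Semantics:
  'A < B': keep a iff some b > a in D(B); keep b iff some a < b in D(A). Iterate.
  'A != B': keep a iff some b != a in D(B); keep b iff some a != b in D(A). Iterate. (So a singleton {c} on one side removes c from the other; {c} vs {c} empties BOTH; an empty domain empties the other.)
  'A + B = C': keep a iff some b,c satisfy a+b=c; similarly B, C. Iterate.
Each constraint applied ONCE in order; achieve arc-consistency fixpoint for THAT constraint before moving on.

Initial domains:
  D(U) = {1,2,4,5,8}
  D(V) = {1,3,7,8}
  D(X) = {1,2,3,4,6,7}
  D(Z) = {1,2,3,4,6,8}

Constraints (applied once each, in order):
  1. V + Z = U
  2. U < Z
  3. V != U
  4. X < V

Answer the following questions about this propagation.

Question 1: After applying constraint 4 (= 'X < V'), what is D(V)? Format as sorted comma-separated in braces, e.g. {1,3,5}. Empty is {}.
Constraint 1 (V + Z = U) on D(V)={1,3,7,8} D(Z)={1,2,3,4,6,8} D(U)={1,2,4,5,8}: V {1,3,7,8}->{1,3,7}; Z {1,2,3,4,6,8}->{1,2,3,4}; U {1,2,4,5,8}->{2,4,5,8}
Constraint 2 (U < Z) on D(U)={2,4,5,8} D(Z)={1,2,3,4}: U {2,4,5,8}->{2}; Z {1,2,3,4}->{3,4}
Constraint 3 (V != U) on D(V)={1,3,7} D(U)={2}: no change
Constraint 4 (X < V) on D(X)={1,2,3,4,6,7} D(V)={1,3,7}: X {1,2,3,4,6,7}->{1,2,3,4,6}; V {1,3,7}->{3,7}
So after constraint 4: D(V) = {3,7}

Answer: {3,7}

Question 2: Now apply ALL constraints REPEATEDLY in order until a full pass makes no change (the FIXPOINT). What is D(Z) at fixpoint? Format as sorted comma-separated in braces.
pass 0 (initial): D(Z)={1,2,3,4,6,8}
pass 1: U {1,2,4,5,8}->{2}; V {1,3,7,8}->{3,7}; X {1,2,3,4,6,7}->{1,2,3,4,6}; Z {1,2,3,4,6,8}->{3,4}
pass 2: U {2}->{}; V {3,7}->{}; X {1,2,3,4,6}->{}; Z {3,4}->{}
pass 3: no change
Fixpoint after 3 passes: D(Z) = {}

Answer: {}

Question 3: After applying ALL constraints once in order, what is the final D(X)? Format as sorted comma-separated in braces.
Answer: {1,2,3,4,6}

Derivation:
Constraint 1 (V + Z = U) on D(V)={1,3,7,8} D(Z)={1,2,3,4,6,8} D(U)={1,2,4,5,8}: V {1,3,7,8}->{1,3,7}; Z {1,2,3,4,6,8}->{1,2,3,4}; U {1,2,4,5,8}->{2,4,5,8}
Constraint 2 (U < Z) on D(U)={2,4,5,8} D(Z)={1,2,3,4}: U {2,4,5,8}->{2}; Z {1,2,3,4}->{3,4}
Constraint 3 (V != U) on D(V)={1,3,7} D(U)={2}: no change
Constraint 4 (X < V) on D(X)={1,2,3,4,6,7} D(V)={1,3,7}: X {1,2,3,4,6,7}->{1,2,3,4,6}; V {1,3,7}->{3,7}
So after all 4 constraints: D(X) = {1,2,3,4,6}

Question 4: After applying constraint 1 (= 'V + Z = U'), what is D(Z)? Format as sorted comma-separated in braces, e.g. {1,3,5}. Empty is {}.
Constraint 1 (V + Z = U) on D(V)={1,3,7,8} D(Z)={1,2,3,4,6,8} D(U)={1,2,4,5,8}: V {1,3,7,8}->{1,3,7}; Z {1,2,3,4,6,8}->{1,2,3,4}; U {1,2,4,5,8}->{2,4,5,8}
So after constraint 1: D(Z) = {1,2,3,4}

Answer: {1,2,3,4}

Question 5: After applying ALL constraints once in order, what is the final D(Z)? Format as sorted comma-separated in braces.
Answer: {3,4}

Derivation:
Constraint 1 (V + Z = U) on D(V)={1,3,7,8} D(Z)={1,2,3,4,6,8} D(U)={1,2,4,5,8}: V {1,3,7,8}->{1,3,7}; Z {1,2,3,4,6,8}->{1,2,3,4}; U {1,2,4,5,8}->{2,4,5,8}
Constraint 2 (U < Z) on D(U)={2,4,5,8} D(Z)={1,2,3,4}: U {2,4,5,8}->{2}; Z {1,2,3,4}->{3,4}
Constraint 3 (V != U) on D(V)={1,3,7} D(U)={2}: no change
Constraint 4 (X < V) on D(X)={1,2,3,4,6,7} D(V)={1,3,7}: X {1,2,3,4,6,7}->{1,2,3,4,6}; V {1,3,7}->{3,7}
So after all 4 constraints: D(Z) = {3,4}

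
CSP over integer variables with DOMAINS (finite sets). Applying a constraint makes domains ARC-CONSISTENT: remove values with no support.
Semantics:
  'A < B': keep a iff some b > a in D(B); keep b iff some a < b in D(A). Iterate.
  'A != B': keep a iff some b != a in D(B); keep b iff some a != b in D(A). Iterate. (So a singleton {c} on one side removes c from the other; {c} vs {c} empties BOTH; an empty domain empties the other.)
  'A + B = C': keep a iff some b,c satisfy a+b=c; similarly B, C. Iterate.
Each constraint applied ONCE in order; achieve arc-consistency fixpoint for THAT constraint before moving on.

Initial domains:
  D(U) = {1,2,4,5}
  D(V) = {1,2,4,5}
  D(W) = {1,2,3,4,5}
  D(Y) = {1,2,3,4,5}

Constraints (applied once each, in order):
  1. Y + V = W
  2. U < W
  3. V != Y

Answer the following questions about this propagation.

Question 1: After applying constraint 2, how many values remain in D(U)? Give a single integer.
Answer: 3

Derivation:
Constraint 1 (Y + V = W) on D(Y)={1,2,3,4,5} D(V)={1,2,4,5} D(W)={1,2,3,4,5}: Y {1,2,3,4,5}->{1,2,3,4}; V {1,2,4,5}->{1,2,4}; W {1,2,3,4,5}->{2,3,4,5}
Constraint 2 (U < W) on D(U)={1,2,4,5} D(W)={2,3,4,5}: U {1,2,4,5}->{1,2,4}
So after constraint 2: D(U)={1,2,4}, size = 3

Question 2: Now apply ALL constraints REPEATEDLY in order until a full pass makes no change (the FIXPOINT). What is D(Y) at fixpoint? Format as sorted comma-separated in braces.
Answer: {1,2,3,4}

Derivation:
pass 0 (initial): D(Y)={1,2,3,4,5}
pass 1: U {1,2,4,5}->{1,2,4}; V {1,2,4,5}->{1,2,4}; W {1,2,3,4,5}->{2,3,4,5}; Y {1,2,3,4,5}->{1,2,3,4}
pass 2: no change
Fixpoint after 2 passes: D(Y) = {1,2,3,4}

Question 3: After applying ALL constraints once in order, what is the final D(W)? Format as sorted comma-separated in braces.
Answer: {2,3,4,5}

Derivation:
Constraint 1 (Y + V = W) on D(Y)={1,2,3,4,5} D(V)={1,2,4,5} D(W)={1,2,3,4,5}: Y {1,2,3,4,5}->{1,2,3,4}; V {1,2,4,5}->{1,2,4}; W {1,2,3,4,5}->{2,3,4,5}
Constraint 2 (U < W) on D(U)={1,2,4,5} D(W)={2,3,4,5}: U {1,2,4,5}->{1,2,4}
Constraint 3 (V != Y) on D(V)={1,2,4} D(Y)={1,2,3,4}: no change
So after all 3 constraints: D(W) = {2,3,4,5}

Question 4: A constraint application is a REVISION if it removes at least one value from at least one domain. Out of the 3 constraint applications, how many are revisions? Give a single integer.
Answer: 2

Derivation:
Constraint 1 (Y + V = W) on D(Y)={1,2,3,4,5} D(V)={1,2,4,5} D(W)={1,2,3,4,5}: Y {1,2,3,4,5}->{1,2,3,4}; V {1,2,4,5}->{1,2,4}; W {1,2,3,4,5}->{2,3,4,5} => REVISION
Constraint 2 (U < W) on D(U)={1,2,4,5} D(W)={2,3,4,5}: U {1,2,4,5}->{1,2,4} => REVISION
Constraint 3 (V != Y) on D(V)={1,2,4} D(Y)={1,2,3,4}: no change => not a revision
Total revisions = 2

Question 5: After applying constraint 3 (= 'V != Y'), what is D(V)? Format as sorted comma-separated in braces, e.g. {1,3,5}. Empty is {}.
Answer: {1,2,4}

Derivation:
Constraint 1 (Y + V = W) on D(Y)={1,2,3,4,5} D(V)={1,2,4,5} D(W)={1,2,3,4,5}: Y {1,2,3,4,5}->{1,2,3,4}; V {1,2,4,5}->{1,2,4}; W {1,2,3,4,5}->{2,3,4,5}
Constraint 2 (U < W) on D(U)={1,2,4,5} D(W)={2,3,4,5}: U {1,2,4,5}->{1,2,4}
Constraint 3 (V != Y) on D(V)={1,2,4} D(Y)={1,2,3,4}: no change
So after constraint 3: D(V) = {1,2,4}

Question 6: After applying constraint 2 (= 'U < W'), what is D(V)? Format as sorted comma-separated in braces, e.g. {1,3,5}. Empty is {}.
Answer: {1,2,4}

Derivation:
Constraint 1 (Y + V = W) on D(Y)={1,2,3,4,5} D(V)={1,2,4,5} D(W)={1,2,3,4,5}: Y {1,2,3,4,5}->{1,2,3,4}; V {1,2,4,5}->{1,2,4}; W {1,2,3,4,5}->{2,3,4,5}
Constraint 2 (U < W) on D(U)={1,2,4,5} D(W)={2,3,4,5}: U {1,2,4,5}->{1,2,4}
So after constraint 2: D(V) = {1,2,4}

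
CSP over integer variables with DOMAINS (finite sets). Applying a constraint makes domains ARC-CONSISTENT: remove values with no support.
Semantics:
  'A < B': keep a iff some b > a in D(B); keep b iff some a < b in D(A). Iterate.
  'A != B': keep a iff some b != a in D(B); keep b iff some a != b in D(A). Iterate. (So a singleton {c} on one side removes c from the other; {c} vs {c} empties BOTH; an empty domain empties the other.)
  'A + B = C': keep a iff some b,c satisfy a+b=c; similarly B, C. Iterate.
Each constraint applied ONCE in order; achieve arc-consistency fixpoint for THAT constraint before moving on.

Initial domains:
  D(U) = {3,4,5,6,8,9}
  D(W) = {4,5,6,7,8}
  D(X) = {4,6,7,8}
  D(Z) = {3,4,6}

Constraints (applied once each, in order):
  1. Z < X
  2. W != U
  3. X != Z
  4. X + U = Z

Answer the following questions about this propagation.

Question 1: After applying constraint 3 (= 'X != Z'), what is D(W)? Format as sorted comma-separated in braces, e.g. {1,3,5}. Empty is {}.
Answer: {4,5,6,7,8}

Derivation:
Constraint 1 (Z < X) on D(Z)={3,4,6} D(X)={4,6,7,8}: no change
Constraint 2 (W != U) on D(W)={4,5,6,7,8} D(U)={3,4,5,6,8,9}: no change
Constraint 3 (X != Z) on D(X)={4,6,7,8} D(Z)={3,4,6}: no change
So after constraint 3: D(W) = {4,5,6,7,8}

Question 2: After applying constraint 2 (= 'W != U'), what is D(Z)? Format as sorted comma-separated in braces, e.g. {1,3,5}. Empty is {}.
Constraint 1 (Z < X) on D(Z)={3,4,6} D(X)={4,6,7,8}: no change
Constraint 2 (W != U) on D(W)={4,5,6,7,8} D(U)={3,4,5,6,8,9}: no change
So after constraint 2: D(Z) = {3,4,6}

Answer: {3,4,6}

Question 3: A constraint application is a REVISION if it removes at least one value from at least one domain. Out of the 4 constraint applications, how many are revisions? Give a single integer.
Answer: 1

Derivation:
Constraint 1 (Z < X) on D(Z)={3,4,6} D(X)={4,6,7,8}: no change => not a revision
Constraint 2 (W != U) on D(W)={4,5,6,7,8} D(U)={3,4,5,6,8,9}: no change => not a revision
Constraint 3 (X != Z) on D(X)={4,6,7,8} D(Z)={3,4,6}: no change => not a revision
Constraint 4 (X + U = Z) on D(X)={4,6,7,8} D(U)={3,4,5,6,8,9} D(Z)={3,4,6}: X {4,6,7,8}->{}; U {3,4,5,6,8,9}->{}; Z {3,4,6}->{} => REVISION
Total revisions = 1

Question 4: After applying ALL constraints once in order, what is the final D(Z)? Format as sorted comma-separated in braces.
Constraint 1 (Z < X) on D(Z)={3,4,6} D(X)={4,6,7,8}: no change
Constraint 2 (W != U) on D(W)={4,5,6,7,8} D(U)={3,4,5,6,8,9}: no change
Constraint 3 (X != Z) on D(X)={4,6,7,8} D(Z)={3,4,6}: no change
Constraint 4 (X + U = Z) on D(X)={4,6,7,8} D(U)={3,4,5,6,8,9} D(Z)={3,4,6}: X {4,6,7,8}->{}; U {3,4,5,6,8,9}->{}; Z {3,4,6}->{}
So after all 4 constraints: D(Z) = {}

Answer: {}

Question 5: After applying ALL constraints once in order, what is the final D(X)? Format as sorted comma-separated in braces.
Constraint 1 (Z < X) on D(Z)={3,4,6} D(X)={4,6,7,8}: no change
Constraint 2 (W != U) on D(W)={4,5,6,7,8} D(U)={3,4,5,6,8,9}: no change
Constraint 3 (X != Z) on D(X)={4,6,7,8} D(Z)={3,4,6}: no change
Constraint 4 (X + U = Z) on D(X)={4,6,7,8} D(U)={3,4,5,6,8,9} D(Z)={3,4,6}: X {4,6,7,8}->{}; U {3,4,5,6,8,9}->{}; Z {3,4,6}->{}
So after all 4 constraints: D(X) = {}

Answer: {}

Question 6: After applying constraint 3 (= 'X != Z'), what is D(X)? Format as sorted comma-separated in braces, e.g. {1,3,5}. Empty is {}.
Constraint 1 (Z < X) on D(Z)={3,4,6} D(X)={4,6,7,8}: no change
Constraint 2 (W != U) on D(W)={4,5,6,7,8} D(U)={3,4,5,6,8,9}: no change
Constraint 3 (X != Z) on D(X)={4,6,7,8} D(Z)={3,4,6}: no change
So after constraint 3: D(X) = {4,6,7,8}

Answer: {4,6,7,8}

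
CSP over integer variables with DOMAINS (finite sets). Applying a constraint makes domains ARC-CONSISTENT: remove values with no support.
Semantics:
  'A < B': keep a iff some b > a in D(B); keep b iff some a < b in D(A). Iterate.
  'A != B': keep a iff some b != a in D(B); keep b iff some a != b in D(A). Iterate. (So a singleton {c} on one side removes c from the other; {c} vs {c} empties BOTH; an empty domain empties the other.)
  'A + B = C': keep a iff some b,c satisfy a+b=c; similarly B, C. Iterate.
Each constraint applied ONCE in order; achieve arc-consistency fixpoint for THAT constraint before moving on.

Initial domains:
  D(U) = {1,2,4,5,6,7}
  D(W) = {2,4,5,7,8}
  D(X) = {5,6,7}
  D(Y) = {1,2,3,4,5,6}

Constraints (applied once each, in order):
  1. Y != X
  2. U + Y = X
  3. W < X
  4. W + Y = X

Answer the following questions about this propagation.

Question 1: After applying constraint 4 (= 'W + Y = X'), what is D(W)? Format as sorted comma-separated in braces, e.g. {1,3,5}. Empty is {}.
Constraint 1 (Y != X) on D(Y)={1,2,3,4,5,6} D(X)={5,6,7}: no change
Constraint 2 (U + Y = X) on D(U)={1,2,4,5,6,7} D(Y)={1,2,3,4,5,6} D(X)={5,6,7}: U {1,2,4,5,6,7}->{1,2,4,5,6}
Constraint 3 (W < X) on D(W)={2,4,5,7,8} D(X)={5,6,7}: W {2,4,5,7,8}->{2,4,5}
Constraint 4 (W + Y = X) on D(W)={2,4,5} D(Y)={1,2,3,4,5,6} D(X)={5,6,7}: Y {1,2,3,4,5,6}->{1,2,3,4,5}
So after constraint 4: D(W) = {2,4,5}

Answer: {2,4,5}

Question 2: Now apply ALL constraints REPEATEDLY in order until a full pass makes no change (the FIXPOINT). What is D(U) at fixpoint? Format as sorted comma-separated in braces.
pass 0 (initial): D(U)={1,2,4,5,6,7}
pass 1: U {1,2,4,5,6,7}->{1,2,4,5,6}; W {2,4,5,7,8}->{2,4,5}; Y {1,2,3,4,5,6}->{1,2,3,4,5}
pass 2: no change
Fixpoint after 2 passes: D(U) = {1,2,4,5,6}

Answer: {1,2,4,5,6}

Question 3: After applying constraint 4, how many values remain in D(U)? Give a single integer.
Constraint 1 (Y != X) on D(Y)={1,2,3,4,5,6} D(X)={5,6,7}: no change
Constraint 2 (U + Y = X) on D(U)={1,2,4,5,6,7} D(Y)={1,2,3,4,5,6} D(X)={5,6,7}: U {1,2,4,5,6,7}->{1,2,4,5,6}
Constraint 3 (W < X) on D(W)={2,4,5,7,8} D(X)={5,6,7}: W {2,4,5,7,8}->{2,4,5}
Constraint 4 (W + Y = X) on D(W)={2,4,5} D(Y)={1,2,3,4,5,6} D(X)={5,6,7}: Y {1,2,3,4,5,6}->{1,2,3,4,5}
So after constraint 4: D(U)={1,2,4,5,6}, size = 5

Answer: 5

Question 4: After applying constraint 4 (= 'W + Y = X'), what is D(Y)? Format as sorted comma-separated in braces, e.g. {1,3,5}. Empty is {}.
Answer: {1,2,3,4,5}

Derivation:
Constraint 1 (Y != X) on D(Y)={1,2,3,4,5,6} D(X)={5,6,7}: no change
Constraint 2 (U + Y = X) on D(U)={1,2,4,5,6,7} D(Y)={1,2,3,4,5,6} D(X)={5,6,7}: U {1,2,4,5,6,7}->{1,2,4,5,6}
Constraint 3 (W < X) on D(W)={2,4,5,7,8} D(X)={5,6,7}: W {2,4,5,7,8}->{2,4,5}
Constraint 4 (W + Y = X) on D(W)={2,4,5} D(Y)={1,2,3,4,5,6} D(X)={5,6,7}: Y {1,2,3,4,5,6}->{1,2,3,4,5}
So after constraint 4: D(Y) = {1,2,3,4,5}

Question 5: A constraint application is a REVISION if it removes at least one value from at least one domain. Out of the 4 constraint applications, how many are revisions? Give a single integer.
Constraint 1 (Y != X) on D(Y)={1,2,3,4,5,6} D(X)={5,6,7}: no change => not a revision
Constraint 2 (U + Y = X) on D(U)={1,2,4,5,6,7} D(Y)={1,2,3,4,5,6} D(X)={5,6,7}: U {1,2,4,5,6,7}->{1,2,4,5,6} => REVISION
Constraint 3 (W < X) on D(W)={2,4,5,7,8} D(X)={5,6,7}: W {2,4,5,7,8}->{2,4,5} => REVISION
Constraint 4 (W + Y = X) on D(W)={2,4,5} D(Y)={1,2,3,4,5,6} D(X)={5,6,7}: Y {1,2,3,4,5,6}->{1,2,3,4,5} => REVISION
Total revisions = 3

Answer: 3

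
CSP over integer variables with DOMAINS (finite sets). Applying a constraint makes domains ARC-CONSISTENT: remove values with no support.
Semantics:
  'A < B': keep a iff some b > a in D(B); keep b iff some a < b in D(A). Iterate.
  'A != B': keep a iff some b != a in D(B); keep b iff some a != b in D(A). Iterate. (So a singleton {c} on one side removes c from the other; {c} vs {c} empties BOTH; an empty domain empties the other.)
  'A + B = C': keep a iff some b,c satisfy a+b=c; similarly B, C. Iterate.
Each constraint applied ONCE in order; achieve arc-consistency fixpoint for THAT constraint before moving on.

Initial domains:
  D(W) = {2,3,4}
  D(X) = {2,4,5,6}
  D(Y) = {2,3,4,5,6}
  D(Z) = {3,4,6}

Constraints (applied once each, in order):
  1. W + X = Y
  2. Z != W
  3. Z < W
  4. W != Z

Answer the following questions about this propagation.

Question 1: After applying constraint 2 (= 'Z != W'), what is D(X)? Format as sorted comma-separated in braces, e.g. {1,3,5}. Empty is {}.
Answer: {2,4}

Derivation:
Constraint 1 (W + X = Y) on D(W)={2,3,4} D(X)={2,4,5,6} D(Y)={2,3,4,5,6}: X {2,4,5,6}->{2,4}; Y {2,3,4,5,6}->{4,5,6}
Constraint 2 (Z != W) on D(Z)={3,4,6} D(W)={2,3,4}: no change
So after constraint 2: D(X) = {2,4}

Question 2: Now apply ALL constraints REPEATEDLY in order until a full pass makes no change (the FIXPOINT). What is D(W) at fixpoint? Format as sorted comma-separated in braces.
pass 0 (initial): D(W)={2,3,4}
pass 1: W {2,3,4}->{4}; X {2,4,5,6}->{2,4}; Y {2,3,4,5,6}->{4,5,6}; Z {3,4,6}->{3}
pass 2: X {2,4}->{2}; Y {4,5,6}->{6}
pass 3: no change
Fixpoint after 3 passes: D(W) = {4}

Answer: {4}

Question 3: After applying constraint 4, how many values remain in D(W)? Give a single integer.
Constraint 1 (W + X = Y) on D(W)={2,3,4} D(X)={2,4,5,6} D(Y)={2,3,4,5,6}: X {2,4,5,6}->{2,4}; Y {2,3,4,5,6}->{4,5,6}
Constraint 2 (Z != W) on D(Z)={3,4,6} D(W)={2,3,4}: no change
Constraint 3 (Z < W) on D(Z)={3,4,6} D(W)={2,3,4}: Z {3,4,6}->{3}; W {2,3,4}->{4}
Constraint 4 (W != Z) on D(W)={4} D(Z)={3}: no change
So after constraint 4: D(W)={4}, size = 1

Answer: 1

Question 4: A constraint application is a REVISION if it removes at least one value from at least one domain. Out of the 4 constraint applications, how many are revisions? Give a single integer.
Constraint 1 (W + X = Y) on D(W)={2,3,4} D(X)={2,4,5,6} D(Y)={2,3,4,5,6}: X {2,4,5,6}->{2,4}; Y {2,3,4,5,6}->{4,5,6} => REVISION
Constraint 2 (Z != W) on D(Z)={3,4,6} D(W)={2,3,4}: no change => not a revision
Constraint 3 (Z < W) on D(Z)={3,4,6} D(W)={2,3,4}: Z {3,4,6}->{3}; W {2,3,4}->{4} => REVISION
Constraint 4 (W != Z) on D(W)={4} D(Z)={3}: no change => not a revision
Total revisions = 2

Answer: 2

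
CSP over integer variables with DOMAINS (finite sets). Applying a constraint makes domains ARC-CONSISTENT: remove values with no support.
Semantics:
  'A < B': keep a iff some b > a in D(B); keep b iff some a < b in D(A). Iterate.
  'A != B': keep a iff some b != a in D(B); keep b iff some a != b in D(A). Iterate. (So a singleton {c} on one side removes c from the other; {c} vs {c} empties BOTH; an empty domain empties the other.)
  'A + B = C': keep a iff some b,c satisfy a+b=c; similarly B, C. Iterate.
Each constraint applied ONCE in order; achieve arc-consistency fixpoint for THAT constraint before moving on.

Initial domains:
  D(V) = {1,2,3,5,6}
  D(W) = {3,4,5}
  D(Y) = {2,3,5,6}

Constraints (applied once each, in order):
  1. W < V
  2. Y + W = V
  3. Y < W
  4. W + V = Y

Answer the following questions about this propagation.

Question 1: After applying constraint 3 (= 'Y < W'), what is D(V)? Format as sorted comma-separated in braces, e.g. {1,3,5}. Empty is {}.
Answer: {5,6}

Derivation:
Constraint 1 (W < V) on D(W)={3,4,5} D(V)={1,2,3,5,6}: V {1,2,3,5,6}->{5,6}
Constraint 2 (Y + W = V) on D(Y)={2,3,5,6} D(W)={3,4,5} D(V)={5,6}: Y {2,3,5,6}->{2,3}; W {3,4,5}->{3,4}
Constraint 3 (Y < W) on D(Y)={2,3} D(W)={3,4}: no change
So after constraint 3: D(V) = {5,6}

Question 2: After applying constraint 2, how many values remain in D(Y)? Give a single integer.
Constraint 1 (W < V) on D(W)={3,4,5} D(V)={1,2,3,5,6}: V {1,2,3,5,6}->{5,6}
Constraint 2 (Y + W = V) on D(Y)={2,3,5,6} D(W)={3,4,5} D(V)={5,6}: Y {2,3,5,6}->{2,3}; W {3,4,5}->{3,4}
So after constraint 2: D(Y)={2,3}, size = 2

Answer: 2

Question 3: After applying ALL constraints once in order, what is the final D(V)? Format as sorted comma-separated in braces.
Answer: {}

Derivation:
Constraint 1 (W < V) on D(W)={3,4,5} D(V)={1,2,3,5,6}: V {1,2,3,5,6}->{5,6}
Constraint 2 (Y + W = V) on D(Y)={2,3,5,6} D(W)={3,4,5} D(V)={5,6}: Y {2,3,5,6}->{2,3}; W {3,4,5}->{3,4}
Constraint 3 (Y < W) on D(Y)={2,3} D(W)={3,4}: no change
Constraint 4 (W + V = Y) on D(W)={3,4} D(V)={5,6} D(Y)={2,3}: W {3,4}->{}; V {5,6}->{}; Y {2,3}->{}
So after all 4 constraints: D(V) = {}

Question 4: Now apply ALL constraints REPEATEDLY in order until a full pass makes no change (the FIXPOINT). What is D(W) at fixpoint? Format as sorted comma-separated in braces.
pass 0 (initial): D(W)={3,4,5}
pass 1: V {1,2,3,5,6}->{}; W {3,4,5}->{}; Y {2,3,5,6}->{}
pass 2: no change
Fixpoint after 2 passes: D(W) = {}

Answer: {}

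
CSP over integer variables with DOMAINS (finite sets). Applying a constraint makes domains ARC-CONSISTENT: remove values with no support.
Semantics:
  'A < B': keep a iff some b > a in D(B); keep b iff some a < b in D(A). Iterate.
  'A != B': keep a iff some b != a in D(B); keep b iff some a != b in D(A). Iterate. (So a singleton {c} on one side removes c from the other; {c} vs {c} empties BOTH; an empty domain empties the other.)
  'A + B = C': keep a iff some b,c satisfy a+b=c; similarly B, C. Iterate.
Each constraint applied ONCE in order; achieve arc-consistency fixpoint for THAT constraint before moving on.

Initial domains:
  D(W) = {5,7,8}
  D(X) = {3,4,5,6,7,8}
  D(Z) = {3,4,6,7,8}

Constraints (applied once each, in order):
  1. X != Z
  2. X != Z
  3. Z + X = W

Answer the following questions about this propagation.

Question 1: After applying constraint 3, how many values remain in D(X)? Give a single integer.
Constraint 1 (X != Z) on D(X)={3,4,5,6,7,8} D(Z)={3,4,6,7,8}: no change
Constraint 2 (X != Z) on D(X)={3,4,5,6,7,8} D(Z)={3,4,6,7,8}: no change
Constraint 3 (Z + X = W) on D(Z)={3,4,6,7,8} D(X)={3,4,5,6,7,8} D(W)={5,7,8}: Z {3,4,6,7,8}->{3,4}; X {3,4,5,6,7,8}->{3,4,5}; W {5,7,8}->{7,8}
So after constraint 3: D(X)={3,4,5}, size = 3

Answer: 3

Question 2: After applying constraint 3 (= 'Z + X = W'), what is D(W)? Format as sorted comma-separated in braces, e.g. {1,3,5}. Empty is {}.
Constraint 1 (X != Z) on D(X)={3,4,5,6,7,8} D(Z)={3,4,6,7,8}: no change
Constraint 2 (X != Z) on D(X)={3,4,5,6,7,8} D(Z)={3,4,6,7,8}: no change
Constraint 3 (Z + X = W) on D(Z)={3,4,6,7,8} D(X)={3,4,5,6,7,8} D(W)={5,7,8}: Z {3,4,6,7,8}->{3,4}; X {3,4,5,6,7,8}->{3,4,5}; W {5,7,8}->{7,8}
So after constraint 3: D(W) = {7,8}

Answer: {7,8}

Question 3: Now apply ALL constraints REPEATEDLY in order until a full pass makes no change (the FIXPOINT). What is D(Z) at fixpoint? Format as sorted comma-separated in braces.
Answer: {3,4}

Derivation:
pass 0 (initial): D(Z)={3,4,6,7,8}
pass 1: W {5,7,8}->{7,8}; X {3,4,5,6,7,8}->{3,4,5}; Z {3,4,6,7,8}->{3,4}
pass 2: no change
Fixpoint after 2 passes: D(Z) = {3,4}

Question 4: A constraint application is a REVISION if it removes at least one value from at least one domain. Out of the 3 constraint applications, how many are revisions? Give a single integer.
Constraint 1 (X != Z) on D(X)={3,4,5,6,7,8} D(Z)={3,4,6,7,8}: no change => not a revision
Constraint 2 (X != Z) on D(X)={3,4,5,6,7,8} D(Z)={3,4,6,7,8}: no change => not a revision
Constraint 3 (Z + X = W) on D(Z)={3,4,6,7,8} D(X)={3,4,5,6,7,8} D(W)={5,7,8}: Z {3,4,6,7,8}->{3,4}; X {3,4,5,6,7,8}->{3,4,5}; W {5,7,8}->{7,8} => REVISION
Total revisions = 1

Answer: 1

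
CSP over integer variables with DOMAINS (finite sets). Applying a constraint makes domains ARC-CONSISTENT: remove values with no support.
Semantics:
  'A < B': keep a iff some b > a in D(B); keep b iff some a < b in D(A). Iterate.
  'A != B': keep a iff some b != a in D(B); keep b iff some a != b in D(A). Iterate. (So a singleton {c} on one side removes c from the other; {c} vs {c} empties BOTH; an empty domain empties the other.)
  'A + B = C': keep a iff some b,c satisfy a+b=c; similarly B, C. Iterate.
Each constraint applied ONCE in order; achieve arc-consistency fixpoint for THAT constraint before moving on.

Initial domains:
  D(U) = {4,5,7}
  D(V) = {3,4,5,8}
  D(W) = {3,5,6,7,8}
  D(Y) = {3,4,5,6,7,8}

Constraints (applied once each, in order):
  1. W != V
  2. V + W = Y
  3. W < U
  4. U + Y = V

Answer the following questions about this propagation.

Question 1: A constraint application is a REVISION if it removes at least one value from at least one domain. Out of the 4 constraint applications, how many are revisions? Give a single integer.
Constraint 1 (W != V) on D(W)={3,5,6,7,8} D(V)={3,4,5,8}: no change => not a revision
Constraint 2 (V + W = Y) on D(V)={3,4,5,8} D(W)={3,5,6,7,8} D(Y)={3,4,5,6,7,8}: V {3,4,5,8}->{3,4,5}; W {3,5,6,7,8}->{3,5}; Y {3,4,5,6,7,8}->{6,7,8} => REVISION
Constraint 3 (W < U) on D(W)={3,5} D(U)={4,5,7}: no change => not a revision
Constraint 4 (U + Y = V) on D(U)={4,5,7} D(Y)={6,7,8} D(V)={3,4,5}: U {4,5,7}->{}; Y {6,7,8}->{}; V {3,4,5}->{} => REVISION
Total revisions = 2

Answer: 2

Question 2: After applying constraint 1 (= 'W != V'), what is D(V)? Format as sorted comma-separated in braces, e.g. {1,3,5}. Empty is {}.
Answer: {3,4,5,8}

Derivation:
Constraint 1 (W != V) on D(W)={3,5,6,7,8} D(V)={3,4,5,8}: no change
So after constraint 1: D(V) = {3,4,5,8}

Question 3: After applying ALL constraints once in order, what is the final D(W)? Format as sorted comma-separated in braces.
Answer: {3,5}

Derivation:
Constraint 1 (W != V) on D(W)={3,5,6,7,8} D(V)={3,4,5,8}: no change
Constraint 2 (V + W = Y) on D(V)={3,4,5,8} D(W)={3,5,6,7,8} D(Y)={3,4,5,6,7,8}: V {3,4,5,8}->{3,4,5}; W {3,5,6,7,8}->{3,5}; Y {3,4,5,6,7,8}->{6,7,8}
Constraint 3 (W < U) on D(W)={3,5} D(U)={4,5,7}: no change
Constraint 4 (U + Y = V) on D(U)={4,5,7} D(Y)={6,7,8} D(V)={3,4,5}: U {4,5,7}->{}; Y {6,7,8}->{}; V {3,4,5}->{}
So after all 4 constraints: D(W) = {3,5}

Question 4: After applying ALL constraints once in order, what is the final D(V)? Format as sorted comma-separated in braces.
Answer: {}

Derivation:
Constraint 1 (W != V) on D(W)={3,5,6,7,8} D(V)={3,4,5,8}: no change
Constraint 2 (V + W = Y) on D(V)={3,4,5,8} D(W)={3,5,6,7,8} D(Y)={3,4,5,6,7,8}: V {3,4,5,8}->{3,4,5}; W {3,5,6,7,8}->{3,5}; Y {3,4,5,6,7,8}->{6,7,8}
Constraint 3 (W < U) on D(W)={3,5} D(U)={4,5,7}: no change
Constraint 4 (U + Y = V) on D(U)={4,5,7} D(Y)={6,7,8} D(V)={3,4,5}: U {4,5,7}->{}; Y {6,7,8}->{}; V {3,4,5}->{}
So after all 4 constraints: D(V) = {}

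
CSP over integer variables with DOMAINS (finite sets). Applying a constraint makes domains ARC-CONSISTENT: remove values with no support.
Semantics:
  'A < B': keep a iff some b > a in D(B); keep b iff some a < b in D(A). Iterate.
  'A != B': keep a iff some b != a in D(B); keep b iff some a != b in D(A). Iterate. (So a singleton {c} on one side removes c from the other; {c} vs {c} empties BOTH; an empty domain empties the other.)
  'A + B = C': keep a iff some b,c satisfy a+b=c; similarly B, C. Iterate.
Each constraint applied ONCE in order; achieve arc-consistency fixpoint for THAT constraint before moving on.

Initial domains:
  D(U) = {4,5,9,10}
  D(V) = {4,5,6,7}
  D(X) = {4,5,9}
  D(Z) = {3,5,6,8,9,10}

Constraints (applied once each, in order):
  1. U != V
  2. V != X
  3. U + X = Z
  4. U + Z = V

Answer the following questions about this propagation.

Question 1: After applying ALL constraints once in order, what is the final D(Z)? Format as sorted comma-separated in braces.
Constraint 1 (U != V) on D(U)={4,5,9,10} D(V)={4,5,6,7}: no change
Constraint 2 (V != X) on D(V)={4,5,6,7} D(X)={4,5,9}: no change
Constraint 3 (U + X = Z) on D(U)={4,5,9,10} D(X)={4,5,9} D(Z)={3,5,6,8,9,10}: U {4,5,9,10}->{4,5}; X {4,5,9}->{4,5}; Z {3,5,6,8,9,10}->{8,9,10}
Constraint 4 (U + Z = V) on D(U)={4,5} D(Z)={8,9,10} D(V)={4,5,6,7}: U {4,5}->{}; Z {8,9,10}->{}; V {4,5,6,7}->{}
So after all 4 constraints: D(Z) = {}

Answer: {}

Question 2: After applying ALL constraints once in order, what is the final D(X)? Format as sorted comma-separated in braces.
Constraint 1 (U != V) on D(U)={4,5,9,10} D(V)={4,5,6,7}: no change
Constraint 2 (V != X) on D(V)={4,5,6,7} D(X)={4,5,9}: no change
Constraint 3 (U + X = Z) on D(U)={4,5,9,10} D(X)={4,5,9} D(Z)={3,5,6,8,9,10}: U {4,5,9,10}->{4,5}; X {4,5,9}->{4,5}; Z {3,5,6,8,9,10}->{8,9,10}
Constraint 4 (U + Z = V) on D(U)={4,5} D(Z)={8,9,10} D(V)={4,5,6,7}: U {4,5}->{}; Z {8,9,10}->{}; V {4,5,6,7}->{}
So after all 4 constraints: D(X) = {4,5}

Answer: {4,5}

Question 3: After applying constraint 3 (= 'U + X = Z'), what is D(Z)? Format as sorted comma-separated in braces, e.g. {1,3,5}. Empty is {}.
Answer: {8,9,10}

Derivation:
Constraint 1 (U != V) on D(U)={4,5,9,10} D(V)={4,5,6,7}: no change
Constraint 2 (V != X) on D(V)={4,5,6,7} D(X)={4,5,9}: no change
Constraint 3 (U + X = Z) on D(U)={4,5,9,10} D(X)={4,5,9} D(Z)={3,5,6,8,9,10}: U {4,5,9,10}->{4,5}; X {4,5,9}->{4,5}; Z {3,5,6,8,9,10}->{8,9,10}
So after constraint 3: D(Z) = {8,9,10}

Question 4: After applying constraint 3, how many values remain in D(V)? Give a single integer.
Constraint 1 (U != V) on D(U)={4,5,9,10} D(V)={4,5,6,7}: no change
Constraint 2 (V != X) on D(V)={4,5,6,7} D(X)={4,5,9}: no change
Constraint 3 (U + X = Z) on D(U)={4,5,9,10} D(X)={4,5,9} D(Z)={3,5,6,8,9,10}: U {4,5,9,10}->{4,5}; X {4,5,9}->{4,5}; Z {3,5,6,8,9,10}->{8,9,10}
So after constraint 3: D(V)={4,5,6,7}, size = 4

Answer: 4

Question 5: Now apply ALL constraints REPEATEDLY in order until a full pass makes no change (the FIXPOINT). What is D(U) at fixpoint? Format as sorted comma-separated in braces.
pass 0 (initial): D(U)={4,5,9,10}
pass 1: U {4,5,9,10}->{}; V {4,5,6,7}->{}; X {4,5,9}->{4,5}; Z {3,5,6,8,9,10}->{}
pass 2: X {4,5}->{}
pass 3: no change
Fixpoint after 3 passes: D(U) = {}

Answer: {}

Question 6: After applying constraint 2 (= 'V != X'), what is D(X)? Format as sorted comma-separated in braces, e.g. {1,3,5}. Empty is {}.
Answer: {4,5,9}

Derivation:
Constraint 1 (U != V) on D(U)={4,5,9,10} D(V)={4,5,6,7}: no change
Constraint 2 (V != X) on D(V)={4,5,6,7} D(X)={4,5,9}: no change
So after constraint 2: D(X) = {4,5,9}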